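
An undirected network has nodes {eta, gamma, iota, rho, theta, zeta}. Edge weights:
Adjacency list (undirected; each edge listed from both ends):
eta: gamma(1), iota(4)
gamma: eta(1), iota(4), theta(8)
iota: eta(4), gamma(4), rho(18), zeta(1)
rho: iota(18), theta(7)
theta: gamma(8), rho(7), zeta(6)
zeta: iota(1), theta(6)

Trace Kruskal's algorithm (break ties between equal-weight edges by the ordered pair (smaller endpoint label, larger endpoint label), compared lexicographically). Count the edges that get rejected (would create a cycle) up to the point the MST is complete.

Kruskal: consider edges lightest-first.
eta-gamma (1): add. Components now {theta} {rho} {zeta} {eta,gamma} {iota}
iota-zeta (1): add. Components now {theta} {rho} {iota,zeta} {eta,gamma}
eta-iota (4): add. Components now {theta} {rho} {eta,gamma,iota,zeta}
gamma-iota (4): skip — iota and gamma already connected.
theta-zeta (6): add. Components now {eta,gamma,iota,theta,zeta} {rho}
rho-theta (7): add. Components now {eta,gamma,iota,rho,theta,zeta}
Edges rejected before the tree was complete: 1.

1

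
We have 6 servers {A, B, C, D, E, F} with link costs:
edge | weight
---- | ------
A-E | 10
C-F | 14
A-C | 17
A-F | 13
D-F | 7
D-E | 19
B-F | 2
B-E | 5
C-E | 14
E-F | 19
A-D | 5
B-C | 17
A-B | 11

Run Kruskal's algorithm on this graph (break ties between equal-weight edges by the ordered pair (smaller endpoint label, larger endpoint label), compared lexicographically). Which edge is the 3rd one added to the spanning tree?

Kruskal's algorithm — process edges by increasing weight (ties by edge label):
B-F (2): add — endpoints in different components.
A-D (5): add — endpoints in different components.
B-E (5): add — endpoints in different components.
D-F (7): add — endpoints in different components.
A-E (10): skip — A and E already connected.
A-B (11): skip — A and B already connected.
A-F (13): skip — A and F already connected.
C-E (14): add — endpoints in different components.
The 3rd edge added is B-E.

B-E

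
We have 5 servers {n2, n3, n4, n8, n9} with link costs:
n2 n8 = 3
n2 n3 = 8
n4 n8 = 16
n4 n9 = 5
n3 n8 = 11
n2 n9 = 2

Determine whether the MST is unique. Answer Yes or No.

Yes

Sort edges by weight, then run Kruskal:
n2 n9 (2): add. Components now {n8} {n2,n9} {n3} {n4}
n2 n8 (3): add. Components now {n2,n8,n9} {n3} {n4}
n4 n9 (5): add. Components now {n2,n4,n8,n9} {n3}
n2 n3 (8): add. Components now {n2,n3,n4,n8,n9}
Every non-tree edge has weight strictly greater than the heaviest edge on the tree path between its endpoints, so the MST is unique.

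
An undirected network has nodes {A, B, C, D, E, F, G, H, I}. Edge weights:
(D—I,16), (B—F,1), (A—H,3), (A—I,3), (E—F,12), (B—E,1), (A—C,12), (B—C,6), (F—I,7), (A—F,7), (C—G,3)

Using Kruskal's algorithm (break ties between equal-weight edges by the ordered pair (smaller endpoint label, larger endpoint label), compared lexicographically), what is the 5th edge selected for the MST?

C-G

Sort edges by weight, then run Kruskal:
B—E (1): add — endpoints in different components.
B—F (1): add — endpoints in different components.
A—H (3): add — endpoints in different components.
A—I (3): add — endpoints in different components.
C—G (3): add — endpoints in different components.
B—C (6): add — endpoints in different components.
A—F (7): add — endpoints in different components.
F—I (7): skip — F and I already connected.
A—C (12): skip — A and C already connected.
E—F (12): skip — E and F already connected.
D—I (16): add — endpoints in different components.
The 5th edge added is C—G.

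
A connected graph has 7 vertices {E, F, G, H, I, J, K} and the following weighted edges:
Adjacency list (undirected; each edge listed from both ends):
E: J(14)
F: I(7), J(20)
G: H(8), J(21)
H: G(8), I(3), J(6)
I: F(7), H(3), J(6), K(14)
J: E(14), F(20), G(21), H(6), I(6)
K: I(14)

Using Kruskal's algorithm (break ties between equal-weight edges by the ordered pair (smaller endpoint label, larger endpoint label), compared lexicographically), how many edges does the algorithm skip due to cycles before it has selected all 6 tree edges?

Kruskal: consider edges lightest-first.
H–I (3): add. Components now {E} {F} {G} {H,I} {J} {K}
H–J (6): add. Components now {E} {F} {G} {H,I,J} {K}
I–J (6): skip — I and J already connected.
F–I (7): add. Components now {E} {F,H,I,J} {G} {K}
G–H (8): add. Components now {E} {F,G,H,I,J} {K}
E–J (14): add. Components now {E,F,G,H,I,J} {K}
I–K (14): add. Components now {E,F,G,H,I,J,K}
Edges rejected before the tree was complete: 1.

1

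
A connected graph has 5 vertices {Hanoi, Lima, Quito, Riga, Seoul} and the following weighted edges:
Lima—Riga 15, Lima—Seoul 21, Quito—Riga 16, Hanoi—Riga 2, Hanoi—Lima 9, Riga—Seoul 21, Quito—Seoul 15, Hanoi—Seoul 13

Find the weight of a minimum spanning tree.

39

Prim, starting at Quito.
Step 1: cheapest edge leaving the tree is Quito—Seoul (15); add Seoul.
Step 2: cheapest edge leaving the tree is Hanoi—Seoul (13); add Hanoi.
Step 3: cheapest edge leaving the tree is Hanoi—Riga (2); add Riga.
Step 4: cheapest edge leaving the tree is Hanoi—Lima (9); add Lima.
MST edges: Quito—Seoul, Hanoi—Seoul, Hanoi—Riga, Hanoi—Lima; total weight 15+13+2+9 = 39.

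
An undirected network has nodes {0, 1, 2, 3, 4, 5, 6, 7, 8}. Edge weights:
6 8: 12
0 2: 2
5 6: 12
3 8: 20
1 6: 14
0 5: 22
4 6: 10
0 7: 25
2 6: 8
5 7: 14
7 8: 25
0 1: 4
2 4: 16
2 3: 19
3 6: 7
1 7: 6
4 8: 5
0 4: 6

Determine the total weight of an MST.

Prim, starting at 2.
Step 1: cheapest edge leaving the tree is 0 2 (2); add 0.
Step 2: cheapest edge leaving the tree is 0 1 (4); add 1.
Step 3: cheapest edge leaving the tree is 0 4 (6); add 4.
Step 4: cheapest edge leaving the tree is 4 8 (5); add 8.
Step 5: cheapest edge leaving the tree is 1 7 (6); add 7.
Step 6: cheapest edge leaving the tree is 2 6 (8); add 6.
Step 7: cheapest edge leaving the tree is 3 6 (7); add 3.
Step 8: cheapest edge leaving the tree is 5 6 (12); add 5.
MST edges: 0 2, 0 1, 0 4, 4 8, 1 7, 2 6, 3 6, 5 6; total weight 2+4+6+5+6+8+7+12 = 50.

50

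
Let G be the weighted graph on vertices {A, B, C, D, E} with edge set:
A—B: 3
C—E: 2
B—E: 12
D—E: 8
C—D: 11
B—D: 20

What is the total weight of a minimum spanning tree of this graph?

25

Sort edges by weight, then run Kruskal:
C—E (2): add — endpoints in different components.
A—B (3): add — endpoints in different components.
D—E (8): add — endpoints in different components.
C—D (11): skip — C and D already connected.
B—E (12): add — endpoints in different components.
MST edges: C—E, A—B, D—E, B—E; total weight 2+3+8+12 = 25.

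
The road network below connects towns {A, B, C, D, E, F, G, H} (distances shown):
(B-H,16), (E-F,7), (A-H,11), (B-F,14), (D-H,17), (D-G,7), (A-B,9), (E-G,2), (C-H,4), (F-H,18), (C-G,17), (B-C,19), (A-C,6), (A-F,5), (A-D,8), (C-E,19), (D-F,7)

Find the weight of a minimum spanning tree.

40

Grow the tree from B using Prim:
Step 1: cheapest edge leaving the tree is A-B (9); add A.
Step 2: cheapest edge leaving the tree is A-F (5); add F.
Step 3: cheapest edge leaving the tree is A-C (6); add C.
Step 4: cheapest edge leaving the tree is C-H (4); add H.
Step 5: cheapest edge leaving the tree is D-F (7); add D.
Step 6: cheapest edge leaving the tree is E-F (7); add E.
Step 7: cheapest edge leaving the tree is E-G (2); add G.
MST edges: A-B, A-F, A-C, C-H, D-F, E-F, E-G; total weight 9+5+6+4+7+7+2 = 40.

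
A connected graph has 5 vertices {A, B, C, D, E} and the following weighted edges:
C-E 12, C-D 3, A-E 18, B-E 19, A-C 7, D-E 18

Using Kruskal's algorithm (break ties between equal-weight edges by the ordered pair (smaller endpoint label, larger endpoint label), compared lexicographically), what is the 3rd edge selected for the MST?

Kruskal's algorithm — process edges by increasing weight (ties by edge label):
C-D (3): add — endpoints in different components.
A-C (7): add — endpoints in different components.
C-E (12): add — endpoints in different components.
A-E (18): skip — A and E already connected.
D-E (18): skip — D and E already connected.
B-E (19): add — endpoints in different components.
The 3rd edge added is C-E.

C-E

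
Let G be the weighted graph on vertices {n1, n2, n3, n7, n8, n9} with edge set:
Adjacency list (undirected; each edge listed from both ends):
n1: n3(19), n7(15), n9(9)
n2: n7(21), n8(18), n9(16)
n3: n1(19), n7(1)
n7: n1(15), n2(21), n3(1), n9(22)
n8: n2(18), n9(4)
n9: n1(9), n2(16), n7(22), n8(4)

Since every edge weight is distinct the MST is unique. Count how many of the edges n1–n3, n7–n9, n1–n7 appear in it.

Kruskal: consider edges lightest-first.
n3–n7 (1): add — endpoints in different components.
n8–n9 (4): add — endpoints in different components.
n1–n9 (9): add — endpoints in different components.
n1–n7 (15): add — endpoints in different components.
n2–n9 (16): add — endpoints in different components.
MST edge set: {n3–n7, n8–n9, n1–n9, n1–n7, n2–n9}.
Of the listed edges, {n1–n7} are in the MST → 1.

1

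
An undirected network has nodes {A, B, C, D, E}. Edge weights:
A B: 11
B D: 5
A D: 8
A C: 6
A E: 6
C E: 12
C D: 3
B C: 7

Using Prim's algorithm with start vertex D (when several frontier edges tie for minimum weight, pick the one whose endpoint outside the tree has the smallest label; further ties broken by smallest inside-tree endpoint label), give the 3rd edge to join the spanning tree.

Prim, starting at D.
Step 1: frontier [C D 3, B D 5, A D 8] → take C D (3); add C.
Step 2: frontier [A C 6, B C 7, C E 12, B D 5, A D 8] → take B D (5); add B.
Step 3: frontier [A B 11, A C 6, C E 12, A D 8] → take A C (6); add A.
Step 4: frontier [A E 6, C E 12] → take A E (6); add E.
The 3rd edge added is A C.

A-C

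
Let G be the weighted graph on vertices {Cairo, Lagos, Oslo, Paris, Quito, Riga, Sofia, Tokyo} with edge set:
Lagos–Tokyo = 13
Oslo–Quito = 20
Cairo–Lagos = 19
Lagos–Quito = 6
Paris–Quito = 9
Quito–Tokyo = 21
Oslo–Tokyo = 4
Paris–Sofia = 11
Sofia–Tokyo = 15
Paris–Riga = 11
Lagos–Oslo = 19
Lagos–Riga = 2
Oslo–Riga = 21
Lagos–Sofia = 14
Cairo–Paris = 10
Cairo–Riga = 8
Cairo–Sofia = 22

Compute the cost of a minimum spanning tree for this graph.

53

Prim's algorithm from Quito:
Step 1: cheapest edge leaving the tree is Lagos–Quito (6); add Lagos.
Step 2: cheapest edge leaving the tree is Lagos–Riga (2); add Riga.
Step 3: cheapest edge leaving the tree is Cairo–Riga (8); add Cairo.
Step 4: cheapest edge leaving the tree is Paris–Quito (9); add Paris.
Step 5: cheapest edge leaving the tree is Paris–Sofia (11); add Sofia.
Step 6: cheapest edge leaving the tree is Lagos–Tokyo (13); add Tokyo.
Step 7: cheapest edge leaving the tree is Oslo–Tokyo (4); add Oslo.
MST edges: Lagos–Quito, Lagos–Riga, Cairo–Riga, Paris–Quito, Paris–Sofia, Lagos–Tokyo, Oslo–Tokyo; total weight 6+2+8+9+11+13+4 = 53.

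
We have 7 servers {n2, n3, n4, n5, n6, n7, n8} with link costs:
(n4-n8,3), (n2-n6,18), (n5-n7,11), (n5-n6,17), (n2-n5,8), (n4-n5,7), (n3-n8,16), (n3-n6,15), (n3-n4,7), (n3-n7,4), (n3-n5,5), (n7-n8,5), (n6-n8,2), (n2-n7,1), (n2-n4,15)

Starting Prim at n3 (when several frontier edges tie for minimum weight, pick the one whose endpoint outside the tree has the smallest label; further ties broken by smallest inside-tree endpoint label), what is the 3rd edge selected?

n3-n5

Prim's algorithm from n3:
Step 1: cheapest edge leaving the tree is n3-n7 (4); add n7.
Step 2: cheapest edge leaving the tree is n2-n7 (1); add n2.
Step 3: cheapest edge leaving the tree is n3-n5 (5); add n5.
Step 4: cheapest edge leaving the tree is n7-n8 (5); add n8.
Step 5: cheapest edge leaving the tree is n6-n8 (2); add n6.
Step 6: cheapest edge leaving the tree is n4-n8 (3); add n4.
The 3rd edge added is n3-n5.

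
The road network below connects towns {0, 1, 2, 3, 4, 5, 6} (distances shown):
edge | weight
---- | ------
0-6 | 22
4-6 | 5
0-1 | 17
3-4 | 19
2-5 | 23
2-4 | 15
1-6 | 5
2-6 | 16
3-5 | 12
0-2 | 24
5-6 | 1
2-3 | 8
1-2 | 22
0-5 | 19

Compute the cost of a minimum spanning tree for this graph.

Kruskal's algorithm — process edges by increasing weight (ties by edge label):
5-6 (1): add. Components now {0} {1} {2} {3} {4} {5,6}
1-6 (5): add. Components now {0} {1,5,6} {2} {3} {4}
4-6 (5): add. Components now {0} {1,4,5,6} {2} {3}
2-3 (8): add. Components now {0} {1,4,5,6} {2,3}
3-5 (12): add. Components now {0} {1,2,3,4,5,6}
2-4 (15): skip — 2 and 4 already connected.
2-6 (16): skip — 2 and 6 already connected.
0-1 (17): add. Components now {0,1,2,3,4,5,6}
MST edges: 5-6, 1-6, 4-6, 2-3, 3-5, 0-1; total weight 1+5+5+8+12+17 = 48.

48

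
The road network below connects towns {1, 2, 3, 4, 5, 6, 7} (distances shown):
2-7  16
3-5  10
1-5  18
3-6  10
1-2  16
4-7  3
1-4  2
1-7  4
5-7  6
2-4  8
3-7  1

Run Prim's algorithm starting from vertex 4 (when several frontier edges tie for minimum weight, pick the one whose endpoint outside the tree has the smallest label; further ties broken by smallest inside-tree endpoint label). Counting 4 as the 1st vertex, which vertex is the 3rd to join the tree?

Prim's algorithm from 4:
Step 1: frontier [1-4 2, 4-7 3, 2-4 8] → take 1-4 (2); add 1.
Step 2: frontier [1-7 4, 1-2 16, 1-5 18, 4-7 3, 2-4 8] → take 4-7 (3); add 7.
Step 3: frontier [1-2 16, 1-5 18, 2-4 8, 3-7 1, 5-7 6, 2-7 16] → take 3-7 (1); add 3.
Step 4: frontier [1-2 16, 1-5 18, 3-5 10, 3-6 10, 2-4 8, 5-7 6, 2-7 16] → take 5-7 (6); add 5.
Step 5: frontier [1-2 16, 3-6 10, 2-4 8, 2-7 16] → take 2-4 (8); add 2.
Step 6: frontier [3-6 10] → take 3-6 (10); add 6.
Vertex order: 4, 1, 7, 3, 5, 2, 6. The 3rd vertex is 7.

7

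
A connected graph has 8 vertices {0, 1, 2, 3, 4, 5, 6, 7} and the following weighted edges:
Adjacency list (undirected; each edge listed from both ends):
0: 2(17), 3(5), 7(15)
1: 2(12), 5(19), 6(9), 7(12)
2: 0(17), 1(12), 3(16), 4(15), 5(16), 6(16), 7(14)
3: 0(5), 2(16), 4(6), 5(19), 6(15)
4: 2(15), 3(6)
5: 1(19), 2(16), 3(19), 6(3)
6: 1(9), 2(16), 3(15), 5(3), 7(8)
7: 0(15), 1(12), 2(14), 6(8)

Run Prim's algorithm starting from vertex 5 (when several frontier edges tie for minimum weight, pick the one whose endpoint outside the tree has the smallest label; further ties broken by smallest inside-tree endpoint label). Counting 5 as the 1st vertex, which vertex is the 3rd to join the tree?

Grow the tree from 5 using Prim:
Step 1: cheapest edge leaving the tree is 5-6 (3); add 6.
Step 2: cheapest edge leaving the tree is 6-7 (8); add 7.
Step 3: cheapest edge leaving the tree is 1-6 (9); add 1.
Step 4: cheapest edge leaving the tree is 1-2 (12); add 2.
Step 5: cheapest edge leaving the tree is 0-7 (15); add 0.
Step 6: cheapest edge leaving the tree is 0-3 (5); add 3.
Step 7: cheapest edge leaving the tree is 3-4 (6); add 4.
Vertex order: 5, 6, 7, 1, 2, 0, 3, 4. The 3rd vertex is 7.

7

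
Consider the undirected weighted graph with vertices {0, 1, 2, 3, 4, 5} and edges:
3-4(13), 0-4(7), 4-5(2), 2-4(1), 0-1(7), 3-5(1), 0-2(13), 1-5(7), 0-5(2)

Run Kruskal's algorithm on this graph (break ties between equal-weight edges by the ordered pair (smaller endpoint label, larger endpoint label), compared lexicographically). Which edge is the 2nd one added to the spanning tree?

Kruskal: consider edges lightest-first.
2-4 (1): add. Components now {0} {1} {2,4} {3} {5}
3-5 (1): add. Components now {0} {1} {2,4} {3,5}
0-5 (2): add. Components now {0,3,5} {1} {2,4}
4-5 (2): add. Components now {0,2,3,4,5} {1}
0-1 (7): add. Components now {0,1,2,3,4,5}
The 2nd edge added is 3-5.

3-5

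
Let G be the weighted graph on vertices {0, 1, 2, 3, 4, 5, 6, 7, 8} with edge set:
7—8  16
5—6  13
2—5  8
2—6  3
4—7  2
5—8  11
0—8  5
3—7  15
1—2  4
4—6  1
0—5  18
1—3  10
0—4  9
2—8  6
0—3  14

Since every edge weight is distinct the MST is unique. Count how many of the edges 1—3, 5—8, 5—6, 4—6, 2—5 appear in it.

3

Kruskal's algorithm — process edges by increasing weight (ties by edge label):
4—6 (1): add — endpoints in different components.
4—7 (2): add — endpoints in different components.
2—6 (3): add — endpoints in different components.
1—2 (4): add — endpoints in different components.
0—8 (5): add — endpoints in different components.
2—8 (6): add — endpoints in different components.
2—5 (8): add — endpoints in different components.
0—4 (9): skip — 0 and 4 already connected.
1—3 (10): add — endpoints in different components.
MST edge set: {4—6, 4—7, 2—6, 1—2, 0—8, 2—8, 2—5, 1—3}.
Of the listed edges, {1—3, 4—6, 2—5} are in the MST → 3.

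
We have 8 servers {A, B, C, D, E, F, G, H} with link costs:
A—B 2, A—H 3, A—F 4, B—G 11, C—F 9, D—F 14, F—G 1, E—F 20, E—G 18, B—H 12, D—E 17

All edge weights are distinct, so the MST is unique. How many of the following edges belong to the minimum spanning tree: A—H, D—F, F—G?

Sort edges by weight, then run Kruskal:
F—G (1): add — endpoints in different components.
A—B (2): add — endpoints in different components.
A—H (3): add — endpoints in different components.
A—F (4): add — endpoints in different components.
C—F (9): add — endpoints in different components.
B—G (11): skip — B and G already connected.
B—H (12): skip — B and H already connected.
D—F (14): add — endpoints in different components.
D—E (17): add — endpoints in different components.
MST edge set: {F—G, A—B, A—H, A—F, C—F, D—F, D—E}.
Of the listed edges, {A—H, D—F, F—G} are in the MST → 3.

3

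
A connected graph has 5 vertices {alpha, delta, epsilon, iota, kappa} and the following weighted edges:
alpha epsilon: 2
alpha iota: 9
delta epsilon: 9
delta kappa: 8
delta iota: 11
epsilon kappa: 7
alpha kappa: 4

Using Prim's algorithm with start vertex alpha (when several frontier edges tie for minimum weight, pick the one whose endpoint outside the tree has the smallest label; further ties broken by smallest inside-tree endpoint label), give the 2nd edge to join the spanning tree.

alpha-kappa

Prim's algorithm from alpha:
Step 1: cheapest edge leaving the tree is alpha epsilon (2); add epsilon.
Step 2: cheapest edge leaving the tree is alpha kappa (4); add kappa.
Step 3: cheapest edge leaving the tree is delta kappa (8); add delta.
Step 4: cheapest edge leaving the tree is alpha iota (9); add iota.
The 2nd edge added is alpha kappa.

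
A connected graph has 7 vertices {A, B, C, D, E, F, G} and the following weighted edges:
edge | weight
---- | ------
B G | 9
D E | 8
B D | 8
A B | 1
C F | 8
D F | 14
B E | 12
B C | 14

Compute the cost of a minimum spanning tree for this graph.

Sort edges by weight, then run Kruskal:
A B (1): add. Components now {A,B} {C} {D} {E} {F} {G}
B D (8): add. Components now {A,B,D} {C} {E} {F} {G}
C F (8): add. Components now {A,B,D} {C,F} {E} {G}
D E (8): add. Components now {A,B,D,E} {C,F} {G}
B G (9): add. Components now {A,B,D,E,G} {C,F}
B E (12): skip — B and E already connected.
B C (14): add. Components now {A,B,C,D,E,F,G}
MST edges: A B, B D, C F, D E, B G, B C; total weight 1+8+8+8+9+14 = 48.

48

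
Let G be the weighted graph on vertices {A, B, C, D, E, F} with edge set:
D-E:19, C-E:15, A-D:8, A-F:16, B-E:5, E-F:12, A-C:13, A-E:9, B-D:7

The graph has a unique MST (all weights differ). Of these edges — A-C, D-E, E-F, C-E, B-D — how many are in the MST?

3

Sort edges by weight, then run Kruskal:
B-E (5): add — endpoints in different components.
B-D (7): add — endpoints in different components.
A-D (8): add — endpoints in different components.
A-E (9): skip — A and E already connected.
E-F (12): add — endpoints in different components.
A-C (13): add — endpoints in different components.
MST edge set: {B-E, B-D, A-D, E-F, A-C}.
Of the listed edges, {A-C, E-F, B-D} are in the MST → 3.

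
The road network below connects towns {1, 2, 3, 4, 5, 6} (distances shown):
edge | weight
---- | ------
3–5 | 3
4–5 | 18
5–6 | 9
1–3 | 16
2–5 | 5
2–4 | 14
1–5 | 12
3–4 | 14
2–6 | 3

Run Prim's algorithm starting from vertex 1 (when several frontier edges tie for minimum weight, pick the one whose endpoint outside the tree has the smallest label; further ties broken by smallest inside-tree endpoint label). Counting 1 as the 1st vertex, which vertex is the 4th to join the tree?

Prim, starting at 1.
Step 1: cheapest edge leaving the tree is 1–5 (12); add 5.
Step 2: cheapest edge leaving the tree is 3–5 (3); add 3.
Step 3: cheapest edge leaving the tree is 2–5 (5); add 2.
Step 4: cheapest edge leaving the tree is 2–6 (3); add 6.
Step 5: cheapest edge leaving the tree is 2–4 (14); add 4.
Vertex order: 1, 5, 3, 2, 6, 4. The 4th vertex is 2.

2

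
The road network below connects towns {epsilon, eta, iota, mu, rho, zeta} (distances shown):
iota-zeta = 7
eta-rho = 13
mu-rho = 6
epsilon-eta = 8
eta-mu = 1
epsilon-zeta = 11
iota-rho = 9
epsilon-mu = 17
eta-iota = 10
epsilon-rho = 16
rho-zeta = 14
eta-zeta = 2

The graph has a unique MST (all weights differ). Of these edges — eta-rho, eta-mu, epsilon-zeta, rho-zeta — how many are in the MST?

Sort edges by weight, then run Kruskal:
eta-mu (1): add — endpoints in different components.
eta-zeta (2): add — endpoints in different components.
mu-rho (6): add — endpoints in different components.
iota-zeta (7): add — endpoints in different components.
epsilon-eta (8): add — endpoints in different components.
MST edge set: {eta-mu, eta-zeta, mu-rho, iota-zeta, epsilon-eta}.
Of the listed edges, {eta-mu} are in the MST → 1.

1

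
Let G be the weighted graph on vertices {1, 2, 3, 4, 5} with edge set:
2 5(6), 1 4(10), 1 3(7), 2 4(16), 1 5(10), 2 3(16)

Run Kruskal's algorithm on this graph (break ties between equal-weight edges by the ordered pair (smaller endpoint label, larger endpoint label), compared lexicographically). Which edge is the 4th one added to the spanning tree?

Kruskal: consider edges lightest-first.
2 5 (6): add. Components now {1} {2,5} {3} {4}
1 3 (7): add. Components now {1,3} {2,5} {4}
1 4 (10): add. Components now {1,3,4} {2,5}
1 5 (10): add. Components now {1,2,3,4,5}
The 4th edge added is 1 5.

1-5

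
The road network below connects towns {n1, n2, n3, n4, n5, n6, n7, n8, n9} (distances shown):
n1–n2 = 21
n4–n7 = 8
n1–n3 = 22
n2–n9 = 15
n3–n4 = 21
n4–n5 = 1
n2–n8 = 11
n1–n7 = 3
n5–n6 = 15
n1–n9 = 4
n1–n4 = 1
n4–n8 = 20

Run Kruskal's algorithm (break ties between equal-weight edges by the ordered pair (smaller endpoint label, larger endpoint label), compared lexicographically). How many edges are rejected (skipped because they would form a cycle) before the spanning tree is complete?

Sort edges by weight, then run Kruskal:
n1–n4 (1): add — endpoints in different components.
n4–n5 (1): add — endpoints in different components.
n1–n7 (3): add — endpoints in different components.
n1–n9 (4): add — endpoints in different components.
n4–n7 (8): skip — n4 and n7 already connected.
n2–n8 (11): add — endpoints in different components.
n2–n9 (15): add — endpoints in different components.
n5–n6 (15): add — endpoints in different components.
n4–n8 (20): skip — n8 and n4 already connected.
n1–n2 (21): skip — n1 and n2 already connected.
n3–n4 (21): add — endpoints in different components.
Edges rejected before the tree was complete: 3.

3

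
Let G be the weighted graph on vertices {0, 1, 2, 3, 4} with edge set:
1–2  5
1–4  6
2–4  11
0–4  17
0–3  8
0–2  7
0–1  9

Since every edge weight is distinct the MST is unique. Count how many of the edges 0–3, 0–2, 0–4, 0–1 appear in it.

Kruskal: consider edges lightest-first.
1–2 (5): add — endpoints in different components.
1–4 (6): add — endpoints in different components.
0–2 (7): add — endpoints in different components.
0–3 (8): add — endpoints in different components.
MST edge set: {1–2, 1–4, 0–2, 0–3}.
Of the listed edges, {0–3, 0–2} are in the MST → 2.

2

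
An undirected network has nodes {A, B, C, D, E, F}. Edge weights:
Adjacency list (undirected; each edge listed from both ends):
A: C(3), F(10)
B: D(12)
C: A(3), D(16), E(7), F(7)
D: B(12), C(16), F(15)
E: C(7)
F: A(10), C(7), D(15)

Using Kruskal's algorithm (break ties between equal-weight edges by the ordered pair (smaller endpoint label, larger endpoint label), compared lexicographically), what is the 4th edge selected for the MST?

B-D

Kruskal: consider edges lightest-first.
A-C (3): add. Components now {A,C} {B} {D} {E} {F}
C-E (7): add. Components now {A,C,E} {B} {D} {F}
C-F (7): add. Components now {A,C,E,F} {B} {D}
A-F (10): skip — A and F already connected.
B-D (12): add. Components now {A,C,E,F} {B,D}
D-F (15): add. Components now {A,B,C,D,E,F}
The 4th edge added is B-D.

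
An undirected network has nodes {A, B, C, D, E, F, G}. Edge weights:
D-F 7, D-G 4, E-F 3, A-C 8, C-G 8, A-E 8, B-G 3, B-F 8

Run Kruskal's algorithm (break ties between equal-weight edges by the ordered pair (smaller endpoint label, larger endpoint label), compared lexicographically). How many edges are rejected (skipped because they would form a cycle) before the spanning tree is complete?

0

Kruskal's algorithm — process edges by increasing weight (ties by edge label):
B-G (3): add. Components now {A} {B,G} {C} {D} {E} {F}
E-F (3): add. Components now {A} {B,G} {C} {D} {E,F}
D-G (4): add. Components now {A} {B,D,G} {C} {E,F}
D-F (7): add. Components now {A} {B,D,E,F,G} {C}
A-C (8): add. Components now {A,C} {B,D,E,F,G}
A-E (8): add. Components now {A,B,C,D,E,F,G}
Edges rejected before the tree was complete: 0.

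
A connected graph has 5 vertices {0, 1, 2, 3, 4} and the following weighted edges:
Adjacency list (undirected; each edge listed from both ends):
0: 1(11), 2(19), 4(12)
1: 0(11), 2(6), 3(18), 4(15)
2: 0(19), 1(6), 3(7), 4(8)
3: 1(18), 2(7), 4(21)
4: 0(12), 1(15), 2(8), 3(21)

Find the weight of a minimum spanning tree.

32

Grow the tree from 3 using Prim:
Step 1: cheapest edge leaving the tree is 2–3 (7); add 2.
Step 2: cheapest edge leaving the tree is 1–2 (6); add 1.
Step 3: cheapest edge leaving the tree is 2–4 (8); add 4.
Step 4: cheapest edge leaving the tree is 0–1 (11); add 0.
MST edges: 2–3, 1–2, 2–4, 0–1; total weight 7+6+8+11 = 32.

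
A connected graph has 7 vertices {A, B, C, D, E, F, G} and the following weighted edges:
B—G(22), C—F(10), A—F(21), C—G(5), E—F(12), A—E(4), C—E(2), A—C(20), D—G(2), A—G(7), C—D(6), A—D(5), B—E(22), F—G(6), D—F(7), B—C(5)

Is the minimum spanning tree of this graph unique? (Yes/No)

Sort edges by weight, then run Kruskal:
C—E (2): add. Components now {A} {B} {C,E} {D} {F} {G}
D—G (2): add. Components now {A} {B} {C,E} {D,G} {F}
A—E (4): add. Components now {A,C,E} {B} {D,G} {F}
A—D (5): add. Components now {A,C,D,E,G} {B} {F}
B—C (5): add. Components now {A,B,C,D,E,G} {F}
C—G (5): skip — C and G already connected.
C—D (6): skip — C and D already connected.
F—G (6): add. Components now {A,B,C,D,E,F,G}
Non-tree edge C—G has weight 5, equal to the heaviest edge on its tree cycle — swapping gives another MST of the same weight. Not unique.

No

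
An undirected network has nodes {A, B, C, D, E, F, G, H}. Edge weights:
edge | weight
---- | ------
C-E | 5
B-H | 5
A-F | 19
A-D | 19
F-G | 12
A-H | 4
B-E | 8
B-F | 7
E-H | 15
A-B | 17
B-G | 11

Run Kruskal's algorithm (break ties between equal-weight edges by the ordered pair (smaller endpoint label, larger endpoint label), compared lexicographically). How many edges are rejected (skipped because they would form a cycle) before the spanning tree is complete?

Kruskal's algorithm — process edges by increasing weight (ties by edge label):
A-H (4): add — endpoints in different components.
B-H (5): add — endpoints in different components.
C-E (5): add — endpoints in different components.
B-F (7): add — endpoints in different components.
B-E (8): add — endpoints in different components.
B-G (11): add — endpoints in different components.
F-G (12): skip — F and G already connected.
E-H (15): skip — E and H already connected.
A-B (17): skip — A and B already connected.
A-D (19): add — endpoints in different components.
Edges rejected before the tree was complete: 3.

3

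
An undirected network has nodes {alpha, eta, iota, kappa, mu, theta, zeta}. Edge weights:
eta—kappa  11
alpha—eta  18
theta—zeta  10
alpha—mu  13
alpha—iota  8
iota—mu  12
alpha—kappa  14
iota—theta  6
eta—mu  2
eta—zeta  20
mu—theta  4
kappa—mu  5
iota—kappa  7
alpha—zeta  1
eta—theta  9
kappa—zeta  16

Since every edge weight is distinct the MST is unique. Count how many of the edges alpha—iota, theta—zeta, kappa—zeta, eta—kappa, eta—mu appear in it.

Kruskal: consider edges lightest-first.
alpha—zeta (1): add. Components now {mu} {alpha,zeta} {kappa} {iota} {theta} {eta}
eta—mu (2): add. Components now {eta,mu} {alpha,zeta} {kappa} {iota} {theta}
mu—theta (4): add. Components now {eta,mu,theta} {alpha,zeta} {kappa} {iota}
kappa—mu (5): add. Components now {eta,kappa,mu,theta} {alpha,zeta} {iota}
iota—theta (6): add. Components now {eta,iota,kappa,mu,theta} {alpha,zeta}
iota—kappa (7): skip — kappa and iota already connected.
alpha—iota (8): add. Components now {alpha,eta,iota,kappa,mu,theta,zeta}
MST edge set: {alpha—zeta, eta—mu, mu—theta, kappa—mu, iota—theta, alpha—iota}.
Of the listed edges, {alpha—iota, eta—mu} are in the MST → 2.

2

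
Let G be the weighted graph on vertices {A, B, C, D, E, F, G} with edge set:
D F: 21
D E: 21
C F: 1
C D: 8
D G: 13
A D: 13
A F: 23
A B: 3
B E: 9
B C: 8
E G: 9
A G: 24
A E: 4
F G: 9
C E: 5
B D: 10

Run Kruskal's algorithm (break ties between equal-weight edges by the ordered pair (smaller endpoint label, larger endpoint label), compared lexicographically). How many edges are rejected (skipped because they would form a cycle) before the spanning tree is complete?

2

Sort edges by weight, then run Kruskal:
C F (1): add — endpoints in different components.
A B (3): add — endpoints in different components.
A E (4): add — endpoints in different components.
C E (5): add — endpoints in different components.
B C (8): skip — B and C already connected.
C D (8): add — endpoints in different components.
B E (9): skip — B and E already connected.
E G (9): add — endpoints in different components.
Edges rejected before the tree was complete: 2.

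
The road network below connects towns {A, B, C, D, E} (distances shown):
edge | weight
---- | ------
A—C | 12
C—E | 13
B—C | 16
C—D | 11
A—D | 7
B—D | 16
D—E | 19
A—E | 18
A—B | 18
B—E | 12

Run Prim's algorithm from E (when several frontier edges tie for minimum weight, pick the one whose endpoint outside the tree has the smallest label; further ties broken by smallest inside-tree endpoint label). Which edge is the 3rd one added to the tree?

Grow the tree from E using Prim:
Step 1: cheapest edge leaving the tree is B—E (12); add B.
Step 2: cheapest edge leaving the tree is C—E (13); add C.
Step 3: cheapest edge leaving the tree is C—D (11); add D.
Step 4: cheapest edge leaving the tree is A—D (7); add A.
The 3rd edge added is C—D.

C-D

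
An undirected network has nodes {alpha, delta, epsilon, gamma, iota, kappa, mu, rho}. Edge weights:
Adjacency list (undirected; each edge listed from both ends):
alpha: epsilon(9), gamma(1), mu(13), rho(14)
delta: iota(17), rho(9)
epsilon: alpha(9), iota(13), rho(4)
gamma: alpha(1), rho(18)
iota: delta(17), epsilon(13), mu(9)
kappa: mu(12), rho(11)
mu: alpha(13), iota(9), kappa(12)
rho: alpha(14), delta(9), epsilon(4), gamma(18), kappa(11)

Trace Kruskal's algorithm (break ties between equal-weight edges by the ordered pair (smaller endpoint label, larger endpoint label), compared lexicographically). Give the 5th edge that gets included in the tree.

iota-mu

Sort edges by weight, then run Kruskal:
alpha—gamma (1): add — endpoints in different components.
epsilon—rho (4): add — endpoints in different components.
alpha—epsilon (9): add — endpoints in different components.
delta—rho (9): add — endpoints in different components.
iota—mu (9): add — endpoints in different components.
kappa—rho (11): add — endpoints in different components.
kappa—mu (12): add — endpoints in different components.
The 5th edge added is iota—mu.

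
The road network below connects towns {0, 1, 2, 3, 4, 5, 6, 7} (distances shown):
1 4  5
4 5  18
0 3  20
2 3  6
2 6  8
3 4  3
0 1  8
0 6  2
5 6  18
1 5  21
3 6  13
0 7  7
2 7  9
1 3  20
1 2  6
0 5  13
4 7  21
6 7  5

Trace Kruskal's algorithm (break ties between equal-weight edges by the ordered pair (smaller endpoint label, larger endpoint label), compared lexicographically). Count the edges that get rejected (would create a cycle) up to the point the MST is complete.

4

Kruskal: consider edges lightest-first.
0 6 (2): add — endpoints in different components.
3 4 (3): add — endpoints in different components.
1 4 (5): add — endpoints in different components.
6 7 (5): add — endpoints in different components.
1 2 (6): add — endpoints in different components.
2 3 (6): skip — 2 and 3 already connected.
0 7 (7): skip — 0 and 7 already connected.
0 1 (8): add — endpoints in different components.
2 6 (8): skip — 2 and 6 already connected.
2 7 (9): skip — 2 and 7 already connected.
0 5 (13): add — endpoints in different components.
Edges rejected before the tree was complete: 4.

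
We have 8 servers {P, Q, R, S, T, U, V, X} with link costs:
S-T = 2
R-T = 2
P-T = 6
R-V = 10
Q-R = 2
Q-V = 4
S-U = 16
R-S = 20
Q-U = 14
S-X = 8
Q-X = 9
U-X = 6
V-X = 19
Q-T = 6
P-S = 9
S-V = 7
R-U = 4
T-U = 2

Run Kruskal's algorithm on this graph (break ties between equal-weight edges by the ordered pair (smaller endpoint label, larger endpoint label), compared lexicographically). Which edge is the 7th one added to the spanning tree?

U-X

Kruskal's algorithm — process edges by increasing weight (ties by edge label):
Q-R (2): add — endpoints in different components.
R-T (2): add — endpoints in different components.
S-T (2): add — endpoints in different components.
T-U (2): add — endpoints in different components.
Q-V (4): add — endpoints in different components.
R-U (4): skip — R and U already connected.
P-T (6): add — endpoints in different components.
Q-T (6): skip — Q and T already connected.
U-X (6): add — endpoints in different components.
The 7th edge added is U-X.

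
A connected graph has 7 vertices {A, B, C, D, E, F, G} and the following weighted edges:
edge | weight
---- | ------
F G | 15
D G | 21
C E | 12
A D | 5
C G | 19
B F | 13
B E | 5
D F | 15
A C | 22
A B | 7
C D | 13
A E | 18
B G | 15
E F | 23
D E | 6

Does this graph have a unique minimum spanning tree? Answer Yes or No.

No

Kruskal: consider edges lightest-first.
A D (5): add. Components now {A,D} {B} {C} {E} {F} {G}
B E (5): add. Components now {A,D} {B,E} {C} {F} {G}
D E (6): add. Components now {A,B,D,E} {C} {F} {G}
A B (7): skip — A and B already connected.
C E (12): add. Components now {A,B,C,D,E} {F} {G}
B F (13): add. Components now {A,B,C,D,E,F} {G}
C D (13): skip — C and D already connected.
B G (15): add. Components now {A,B,C,D,E,F,G}
Non-tree edge F G has weight 15, equal to the heaviest edge on its tree cycle — swapping gives another MST of the same weight. Not unique.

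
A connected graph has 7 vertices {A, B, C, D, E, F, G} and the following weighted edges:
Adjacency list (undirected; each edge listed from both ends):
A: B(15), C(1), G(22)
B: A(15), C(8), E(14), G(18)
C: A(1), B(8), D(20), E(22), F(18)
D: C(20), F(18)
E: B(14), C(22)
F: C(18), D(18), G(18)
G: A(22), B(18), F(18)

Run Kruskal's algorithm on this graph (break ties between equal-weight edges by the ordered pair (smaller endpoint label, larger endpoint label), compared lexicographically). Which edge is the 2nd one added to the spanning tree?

B-C

Kruskal's algorithm — process edges by increasing weight (ties by edge label):
A C (1): add — endpoints in different components.
B C (8): add — endpoints in different components.
B E (14): add — endpoints in different components.
A B (15): skip — A and B already connected.
B G (18): add — endpoints in different components.
C F (18): add — endpoints in different components.
D F (18): add — endpoints in different components.
The 2nd edge added is B C.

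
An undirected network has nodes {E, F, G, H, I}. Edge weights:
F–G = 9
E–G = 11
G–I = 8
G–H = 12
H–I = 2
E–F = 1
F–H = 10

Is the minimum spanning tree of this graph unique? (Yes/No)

Yes

Sort edges by weight, then run Kruskal:
E–F (1): add — endpoints in different components.
H–I (2): add — endpoints in different components.
G–I (8): add — endpoints in different components.
F–G (9): add — endpoints in different components.
Every non-tree edge has weight strictly greater than the heaviest edge on the tree path between its endpoints, so the MST is unique.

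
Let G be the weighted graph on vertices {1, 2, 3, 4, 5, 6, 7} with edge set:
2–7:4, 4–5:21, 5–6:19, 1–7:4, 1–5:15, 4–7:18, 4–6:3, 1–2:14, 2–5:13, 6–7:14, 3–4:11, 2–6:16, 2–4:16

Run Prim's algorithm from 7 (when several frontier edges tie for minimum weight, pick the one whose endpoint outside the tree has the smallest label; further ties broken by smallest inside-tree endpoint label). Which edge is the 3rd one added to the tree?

Prim's algorithm from 7:
Step 1: frontier [1–7 4, 2–7 4, 6–7 14, 4–7 18] → take 1–7 (4); add 1.
Step 2: frontier [1–2 14, 1–5 15, 2–7 4, 6–7 14, 4–7 18] → take 2–7 (4); add 2.
Step 3: frontier [1–5 15, 2–5 13, 2–4 16, 2–6 16, 6–7 14, 4–7 18] → take 2–5 (13); add 5.
Step 4: frontier [2–4 16, 2–6 16, 5–6 19, 4–5 21, 6–7 14, 4–7 18] → take 6–7 (14); add 6.
Step 5: frontier [2–4 16, 4–5 21, 4–6 3, 4–7 18] → take 4–6 (3); add 4.
Step 6: frontier [3–4 11] → take 3–4 (11); add 3.
The 3rd edge added is 2–5.

2-5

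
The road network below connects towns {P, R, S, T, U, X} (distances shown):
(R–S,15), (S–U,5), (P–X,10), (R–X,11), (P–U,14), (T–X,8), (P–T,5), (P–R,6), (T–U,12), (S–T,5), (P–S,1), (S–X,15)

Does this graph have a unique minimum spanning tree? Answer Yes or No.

Kruskal: consider edges lightest-first.
P–S (1): add — endpoints in different components.
P–T (5): add — endpoints in different components.
S–T (5): skip — S and T already connected.
S–U (5): add — endpoints in different components.
P–R (6): add — endpoints in different components.
T–X (8): add — endpoints in different components.
Non-tree edge S–T has weight 5, equal to the heaviest edge on its tree cycle — swapping gives another MST of the same weight. Not unique.

No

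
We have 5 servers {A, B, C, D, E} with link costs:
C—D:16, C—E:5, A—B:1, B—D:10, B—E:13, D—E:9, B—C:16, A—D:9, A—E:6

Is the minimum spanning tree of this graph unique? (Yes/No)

No

Sort edges by weight, then run Kruskal:
A—B (1): add — endpoints in different components.
C—E (5): add — endpoints in different components.
A—E (6): add — endpoints in different components.
A—D (9): add — endpoints in different components.
Non-tree edge D—E has weight 9, equal to the heaviest edge on its tree cycle — swapping gives another MST of the same weight. Not unique.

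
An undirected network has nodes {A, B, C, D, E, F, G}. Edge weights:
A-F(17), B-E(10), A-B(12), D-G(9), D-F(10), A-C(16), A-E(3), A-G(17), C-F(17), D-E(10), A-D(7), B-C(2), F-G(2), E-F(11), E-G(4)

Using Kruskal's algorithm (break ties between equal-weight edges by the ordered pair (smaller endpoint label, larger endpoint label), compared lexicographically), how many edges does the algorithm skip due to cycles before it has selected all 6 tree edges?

Kruskal: consider edges lightest-first.
B-C (2): add — endpoints in different components.
F-G (2): add — endpoints in different components.
A-E (3): add — endpoints in different components.
E-G (4): add — endpoints in different components.
A-D (7): add — endpoints in different components.
D-G (9): skip — D and G already connected.
B-E (10): add — endpoints in different components.
Edges rejected before the tree was complete: 1.

1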